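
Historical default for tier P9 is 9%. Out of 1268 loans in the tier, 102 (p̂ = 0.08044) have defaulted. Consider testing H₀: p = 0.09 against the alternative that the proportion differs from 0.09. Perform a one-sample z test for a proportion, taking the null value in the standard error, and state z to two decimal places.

z = -1.19

p̂ = 102/1268 = 0.08044.
Standard error under H₀: √(0.09×0.91/1268) = 0.00804.
z = (0.08044 − 0.09)/0.00804 = -0.00956/0.00804 = -1.19.
p-value = 2·P(Z > 1.189) ≈ 0.2343.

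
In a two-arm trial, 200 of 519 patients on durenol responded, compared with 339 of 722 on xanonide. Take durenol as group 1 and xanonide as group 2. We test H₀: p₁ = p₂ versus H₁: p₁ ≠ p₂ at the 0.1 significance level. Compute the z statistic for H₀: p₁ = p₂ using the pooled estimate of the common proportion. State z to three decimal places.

z = -2.951

p̂₁ = 200/519 ≈ 0.38536, p̂₂ = 339/722 ≈ 0.46953.
Pooled p̂ = (200+339)/(519+722) = 539/1241 = 0.43433.
SE = √(0.245687 × 0.00331182) = 0.02852.
z = (0.38536 − 0.46953)/0.02852 = -0.08417/0.02852 = -2.951.
Two-sided p-value ≈ 2·Φ(−2.951) = 0.0032; since p < α = 0.1, reject H₀.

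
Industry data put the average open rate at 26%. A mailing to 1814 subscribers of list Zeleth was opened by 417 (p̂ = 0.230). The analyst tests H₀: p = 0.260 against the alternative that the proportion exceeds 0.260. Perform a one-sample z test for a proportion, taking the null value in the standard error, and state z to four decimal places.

z = -2.9248

p̂ = 417/1814 = 0.2298787.
Under H₀, SE = √(0.26·0.74/1814) = √(0.000106064) = 0.0102987.
z = (0.2298787 − 0.26)/0.0102987 = -0.0301213/0.0102987 = -2.9248.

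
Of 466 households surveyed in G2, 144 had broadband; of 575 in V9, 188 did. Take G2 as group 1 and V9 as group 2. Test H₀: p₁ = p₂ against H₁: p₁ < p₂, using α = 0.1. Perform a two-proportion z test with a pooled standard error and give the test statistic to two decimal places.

p̂₁ = 144/466 = 0.3090, p̂₂ = 188/575 = 0.3270.
Pooled p̂ = (144+188)/(466+575) = 332/1041 = 0.3189.
SE = √(p̂(1−p̂)(1/n₁+1/n₂)) = √(0.3189·0.6811·0.00388505) = √(0.000843878) = 0.0290.
z = (0.3090 − 0.3270)/0.0290 = -0.0180/0.0290 = -0.62.
p-value = P(Z < -0.618) ≈ 0.2684. With α = 0.1, fail to reject H₀.

z = -0.62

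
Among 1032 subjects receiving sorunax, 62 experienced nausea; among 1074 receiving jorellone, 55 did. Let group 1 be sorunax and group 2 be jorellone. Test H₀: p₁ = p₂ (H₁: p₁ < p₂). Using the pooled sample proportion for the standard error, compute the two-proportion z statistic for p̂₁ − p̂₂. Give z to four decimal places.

p̂₁ = 62/1032 ≈ 0.060078, p̂₂ = 55/1074 ≈ 0.051210.
Pooled p̂ = (62+55)/(1032+1074) = 117/2106 = 0.055556.
SE = √(p̂(1−p̂)(1/n₁+1/n₂)) = √(0.055556·0.944444·0.00190009) = √(9.96961e-05) = 0.009985.
z = (0.060078 − 0.051210)/0.009985 = 0.008868/0.009985 = 0.8881.
p-value = P(Z < 0.888) ≈ 0.8127.

z = 0.8881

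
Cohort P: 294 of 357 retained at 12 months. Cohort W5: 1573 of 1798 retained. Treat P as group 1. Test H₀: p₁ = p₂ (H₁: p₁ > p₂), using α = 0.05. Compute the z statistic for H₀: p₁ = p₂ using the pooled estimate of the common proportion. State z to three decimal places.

z = -2.604

p̂₁ = 294/357 ≈ 0.823529, p̂₂ = 1573/1798 ≈ 0.874861.
Pooled p̂ = (294+1573)/(357+1798) = 1867/2155 = 0.866357.
SE = √(p̂(1−p̂)(1/n₁+1/n₂)) = √(0.866357·0.133643·0.00335729) = √(0.000388715) = 0.019716.
z = (0.823529 − 0.874861)/0.019716 = -0.051332/0.019716 = -2.604.
p-value = P(Z > -2.604) ≈ 0.9954, so at α = 0.05 we fail to reject H₀.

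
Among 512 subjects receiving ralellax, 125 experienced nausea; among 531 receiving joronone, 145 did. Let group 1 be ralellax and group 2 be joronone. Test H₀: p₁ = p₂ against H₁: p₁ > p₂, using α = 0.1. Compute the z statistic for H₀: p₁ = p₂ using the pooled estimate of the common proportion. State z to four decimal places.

z = -1.0663

p̂₁ = 125/512 = 0.244141, p̂₂ = 145/531 = 0.273070.
Pooled p̂ = (125+145)/(512+531) = 270/1043 = 0.258869.
SE = √(p̂(1−p̂)(1/n₁+1/n₂)) = √(0.258869·0.741131·0.00383636) = √(0.000736028) = 0.027130.
z = (0.244141 − 0.273070)/0.027130 = -0.028929/0.027130 = -1.0663.
p-value = P(Z > -1.066) ≈ 0.8569. With α = 0.1, fail to reject H₀.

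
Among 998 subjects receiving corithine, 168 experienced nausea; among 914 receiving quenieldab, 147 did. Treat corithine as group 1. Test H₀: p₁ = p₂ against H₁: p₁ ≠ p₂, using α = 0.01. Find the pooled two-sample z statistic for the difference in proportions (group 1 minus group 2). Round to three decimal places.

z = 0.442

p̂₁ = 168/998 = 0.16834, p̂₂ = 147/914 = 0.16083.
Pooled p̂ = (168+147)/(998+914) = 315/1912 = 0.16475.
SE = √(0.137607 × 0.0020961) = 0.01698.
z = (0.16834 − 0.16083)/0.01698 = 0.00751/0.01698 = 0.442.
Two-sided p-value ≈ 2·Φ(−0.442) = 0.6586. With α = 0.01, fail to reject H₀.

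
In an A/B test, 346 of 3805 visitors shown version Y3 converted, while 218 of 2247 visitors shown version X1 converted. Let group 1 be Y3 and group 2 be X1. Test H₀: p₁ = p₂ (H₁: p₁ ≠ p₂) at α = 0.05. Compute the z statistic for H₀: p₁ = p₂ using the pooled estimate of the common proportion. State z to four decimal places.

p̂₁ = 346/3805 ≈ 0.090933, p̂₂ = 218/2247 ≈ 0.097018.
Pooled p̂ = (346+218)/(3805+2247) = 564/6052 = 0.093192.
SE = √(0.0845075 × 0.00070785) = 0.007734.
z = (0.090933 − 0.097018)/0.007734 = -0.006085/0.007734 = -0.7868.
p-value = 2·P(Z > 0.787) ≈ 0.4314; since p > α = 0.05, fail to reject H₀.

z = -0.7868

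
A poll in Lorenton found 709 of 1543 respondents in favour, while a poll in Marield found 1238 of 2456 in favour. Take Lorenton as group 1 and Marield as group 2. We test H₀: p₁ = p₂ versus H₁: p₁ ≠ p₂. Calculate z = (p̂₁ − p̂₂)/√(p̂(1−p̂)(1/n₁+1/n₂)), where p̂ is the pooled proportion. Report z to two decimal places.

p̂₁ = 709/1543 ≈ 0.4595, p̂₂ = 1238/2456 ≈ 0.5041.
Pooled p̂ = (709+1238)/(1543+2456) = 1947/3999 = 0.4869.
SE = √(0.249828 × 0.00105525) = 0.0162.
z = (0.4595 − 0.5041)/0.0162 = -0.0446/0.0162 = -2.75.

z = -2.75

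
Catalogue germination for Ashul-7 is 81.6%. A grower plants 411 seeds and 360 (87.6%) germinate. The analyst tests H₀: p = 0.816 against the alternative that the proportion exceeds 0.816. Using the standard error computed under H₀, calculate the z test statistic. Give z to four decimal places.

p̂ = 360/411 = 0.875912.
Under H₀, SE = √(0.816·0.184/411) = √(0.000365314) = 0.019113.
z = (0.875912 − 0.816)/0.019113 = 0.059912/0.019113 = 3.1346.
p-value = P(Z > 3.135) ≈ 0.0009.

z = 3.1346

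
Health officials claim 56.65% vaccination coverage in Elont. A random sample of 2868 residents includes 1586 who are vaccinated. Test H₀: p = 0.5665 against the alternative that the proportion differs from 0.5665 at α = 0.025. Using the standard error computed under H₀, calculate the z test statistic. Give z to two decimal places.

z = -1.46

p̂ = 1586/2868 ≈ 0.55300.
Under H₀, SE = √(0.5665·0.4335/2868) = √(8.56268e-05) = 0.00925.
z = (0.55300 − 0.5665)/0.00925 = -0.01350/0.00925 = -1.46.
Two-sided p-value ≈ 2·Φ(−1.459) = 0.1445, so at α = 0.025 we fail to reject H₀.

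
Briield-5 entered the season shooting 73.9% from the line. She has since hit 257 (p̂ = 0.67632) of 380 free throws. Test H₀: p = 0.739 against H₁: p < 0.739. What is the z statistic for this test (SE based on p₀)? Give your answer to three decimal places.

p̂ = 257/380 = 0.67632.
SE = √(p₀(1−p₀)/n) = √(0.19288/380) = 0.02253.
z = (0.67632 − 0.739)/0.02253 = -0.06268/0.02253 = -2.782.

z = -2.782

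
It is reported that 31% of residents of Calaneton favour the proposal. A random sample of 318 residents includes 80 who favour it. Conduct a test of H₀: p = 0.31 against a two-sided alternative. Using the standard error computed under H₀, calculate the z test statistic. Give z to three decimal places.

p̂ = 80/318 = 0.25157.
SE = √(p₀(1−p₀)/n) = √(0.2139/318) = 0.02594.
z = (0.25157 − 0.31)/0.02594 = -0.05843/0.02594 = -2.253.

z = -2.253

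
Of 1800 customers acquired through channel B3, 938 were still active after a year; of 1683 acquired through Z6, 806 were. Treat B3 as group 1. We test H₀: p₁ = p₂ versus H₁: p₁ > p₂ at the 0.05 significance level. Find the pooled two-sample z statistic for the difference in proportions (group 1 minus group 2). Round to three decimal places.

p̂₁ = 938/1800 = 0.521111, p̂₂ = 806/1683 = 0.478907.
Pooled p̂ = (938+806)/(1800+1683) = 1744/3483 = 0.500718.
SE = √(0.249999 × 0.00114973) = 0.016954.
z = (0.521111 − 0.478907)/0.016954 = 0.042204/0.016954 = 2.489.
p-value = P(Z > 2.489) ≈ 0.0064, so at α = 0.05 we reject H₀.

z = 2.489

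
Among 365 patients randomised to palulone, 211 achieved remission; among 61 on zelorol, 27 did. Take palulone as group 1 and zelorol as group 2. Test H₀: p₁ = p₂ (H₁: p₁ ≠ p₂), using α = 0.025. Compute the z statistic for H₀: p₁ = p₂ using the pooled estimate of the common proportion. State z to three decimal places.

p̂₁ = 211/365 = 0.57808, p̂₂ = 27/61 = 0.44262.
Pooled p̂ = (211+27)/(365+61) = 238/426 = 0.55869.
SE = √(p̂(1−p̂)(1/n₁+1/n₂)) = √(0.55869·0.44131·0.0191332) = √(0.0047174) = 0.06868.
z = (0.57808 − 0.44262)/0.06868 = 0.13546/0.06868 = 1.972.
p-value = 2·P(Z > 1.972) ≈ 0.0486; since p > α = 0.025, fail to reject H₀.

z = 1.972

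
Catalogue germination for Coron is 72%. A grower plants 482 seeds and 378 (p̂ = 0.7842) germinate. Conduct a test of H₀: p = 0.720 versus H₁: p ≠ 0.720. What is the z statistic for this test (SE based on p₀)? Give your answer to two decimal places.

z = 3.14

p̂ = 378/482 = 0.78423.
SE = √(p₀(1−p₀)/n) = √(0.2016/482) = 0.02045.
z = (0.78423 − 0.72)/0.02045 = 0.06423/0.02045 = 3.14.
p-value = 2·P(Z > 3.141) ≈ 0.0017.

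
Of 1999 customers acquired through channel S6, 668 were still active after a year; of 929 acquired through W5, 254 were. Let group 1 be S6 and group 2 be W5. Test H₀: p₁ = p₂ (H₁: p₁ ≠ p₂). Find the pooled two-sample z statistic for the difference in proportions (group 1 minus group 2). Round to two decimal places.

z = 3.29

p̂₁ = 668/1999 ≈ 0.334167, p̂₂ = 254/929 ≈ 0.273412.
Pooled p̂ = (668+254)/(1999+929) = 922/2928 = 0.314891.
SE = √(p̂(1−p̂)(1/n₁+1/n₂)) = √(0.314891·0.685109·0.00157668) = √(0.000340144) = 0.018443.
z = (0.334167 − 0.273412)/0.018443 = 0.060755/0.018443 = 3.29.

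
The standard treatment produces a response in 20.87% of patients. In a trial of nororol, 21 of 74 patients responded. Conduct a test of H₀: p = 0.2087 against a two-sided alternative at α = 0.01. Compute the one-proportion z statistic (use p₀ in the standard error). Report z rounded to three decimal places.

p̂ = 21/74 = 0.28378.
Standard error under H₀: √(0.2087×0.7913/74) = 0.04724.
z = (0.28378 − 0.2087)/0.04724 = 0.07508/0.04724 = 1.589.
p-value = 2·P(Z > 1.589) ≈ 0.1120; since p > α = 0.01, fail to reject H₀.

z = 1.589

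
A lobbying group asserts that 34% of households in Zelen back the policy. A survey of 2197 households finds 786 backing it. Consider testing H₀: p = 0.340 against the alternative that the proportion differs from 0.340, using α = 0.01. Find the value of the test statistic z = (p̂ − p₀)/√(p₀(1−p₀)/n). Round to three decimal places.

p̂ = 786/2197 = 0.35776.
Standard error under H₀: √(0.34×0.66/2197) = 0.01011.
z = (0.35776 − 0.34)/0.01011 = 0.01776/0.01011 = 1.757.
p-value = 2·P(Z > 1.757) ≈ 0.0789; since p > α = 0.01, fail to reject H₀.

z = 1.757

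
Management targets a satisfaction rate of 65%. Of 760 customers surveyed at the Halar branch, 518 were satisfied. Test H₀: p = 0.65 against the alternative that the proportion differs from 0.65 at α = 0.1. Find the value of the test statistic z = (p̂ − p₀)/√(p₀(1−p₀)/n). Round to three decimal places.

z = 1.825

p̂ = 518/760 ≈ 0.68158.
SE = √(p₀(1−p₀)/n) = √(0.2275/760) = 0.01730.
z = (0.68158 − 0.65)/0.01730 = 0.03158/0.01730 = 1.825.
Two-sided p-value ≈ 2·Φ(−1.825) = 0.0680. With α = 0.1, reject H₀.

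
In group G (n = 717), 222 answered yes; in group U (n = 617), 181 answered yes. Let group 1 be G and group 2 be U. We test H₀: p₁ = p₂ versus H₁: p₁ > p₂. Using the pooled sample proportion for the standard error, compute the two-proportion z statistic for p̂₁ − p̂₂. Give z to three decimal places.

z = 0.645

p̂₁ = 222/717 ≈ 0.30962, p̂₂ = 181/617 ≈ 0.29335.
Pooled p̂ = (222+181)/(717+617) = 403/1334 = 0.30210.
SE = √(p̂(1−p̂)(1/n₁+1/n₂)) = √(0.30210·0.69790·0.00301545) = √(0.000635762) = 0.02521.
z = (0.30962 − 0.29335)/0.02521 = 0.01627/0.02521 = 0.645.
p-value = P(Z > 0.645) ≈ 0.2594.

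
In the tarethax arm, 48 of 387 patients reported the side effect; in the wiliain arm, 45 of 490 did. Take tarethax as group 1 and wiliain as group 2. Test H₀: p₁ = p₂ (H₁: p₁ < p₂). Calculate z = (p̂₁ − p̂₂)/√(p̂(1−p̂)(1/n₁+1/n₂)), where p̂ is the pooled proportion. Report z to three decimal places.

p̂₁ = 48/387 = 0.124031, p̂₂ = 45/490 = 0.091837.
Pooled p̂ = (48+45)/(387+490) = 93/877 = 0.106043.
SE = √(p̂(1−p̂)(1/n₁+1/n₂)) = √(0.106043·0.893957·0.0046248) = √(0.000438422) = 0.020939.
z = (0.124031 − 0.091837)/0.020939 = 0.032194/0.020939 = 1.538.
p-value = P(Z < 1.538) ≈ 0.9379.

z = 1.538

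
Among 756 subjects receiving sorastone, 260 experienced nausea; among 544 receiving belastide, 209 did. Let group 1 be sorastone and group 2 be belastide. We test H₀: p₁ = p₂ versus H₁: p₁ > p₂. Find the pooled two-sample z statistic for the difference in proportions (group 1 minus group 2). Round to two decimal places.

p̂₁ = 260/756 = 0.3439, p̂₂ = 209/544 = 0.3842.
Pooled p̂ = (260+209)/(756+544) = 469/1300 = 0.3608.
SE = √(0.230615 × 0.00316099) = 0.0270.
z = (0.3439 − 0.3842)/0.0270 = -0.0403/0.0270 = -1.49.
p-value = P(Z > -1.492) ≈ 0.9321.

z = -1.49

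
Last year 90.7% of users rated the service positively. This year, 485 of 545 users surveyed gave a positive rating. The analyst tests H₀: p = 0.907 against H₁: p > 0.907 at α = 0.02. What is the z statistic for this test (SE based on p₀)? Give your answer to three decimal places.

z = -1.374

p̂ = 485/545 = 0.88991.
Standard error under H₀: √(0.907×0.093/545) = 0.01244.
z = (0.88991 − 0.907)/0.01244 = -0.01709/0.01244 = -1.374.
p-value = P(Z > -1.374) ≈ 0.9153; since p > α = 0.02, fail to reject H₀.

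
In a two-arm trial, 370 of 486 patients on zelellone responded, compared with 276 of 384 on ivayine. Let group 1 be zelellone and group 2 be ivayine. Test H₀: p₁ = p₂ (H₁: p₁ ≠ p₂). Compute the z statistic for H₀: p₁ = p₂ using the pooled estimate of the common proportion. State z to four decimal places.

z = 1.4259

p̂₁ = 370/486 = 0.7613169, p̂₂ = 276/384 = 0.7187500.
Pooled p̂ = (370+276)/(486+384) = 646/870 = 0.7425287.
SE = √(0.19118 × 0.00466178) = 0.0298536.
z = (0.7613169 − 0.7187500)/0.0298536 = 0.0425669/0.0298536 = 1.4259.
Two-sided p-value ≈ 2·Φ(−1.426) = 0.1539.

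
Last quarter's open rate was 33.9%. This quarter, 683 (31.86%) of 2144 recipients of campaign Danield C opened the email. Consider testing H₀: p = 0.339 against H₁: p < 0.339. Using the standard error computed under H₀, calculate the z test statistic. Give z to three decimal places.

z = -1.999

p̂ = 683/2144 ≈ 0.318563.
SE = √(p₀(1−p₀)/n) = √(0.22408/2144) = 0.010223.
z = (0.318563 − 0.339)/0.010223 = -0.020437/0.010223 = -1.999.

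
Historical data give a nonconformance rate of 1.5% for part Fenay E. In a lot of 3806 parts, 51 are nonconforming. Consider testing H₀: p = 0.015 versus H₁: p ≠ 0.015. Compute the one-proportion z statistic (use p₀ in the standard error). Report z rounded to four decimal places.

p̂ = 51/3806 = 0.0133999.
Standard error under H₀: √(0.015×0.985/3806) = 0.0019703.
z = (0.0133999 − 0.015)/0.0019703 = -0.0016001/0.0019703 = -0.8121.
p-value = 2·P(Z > 0.812) ≈ 0.4167.

z = -0.8121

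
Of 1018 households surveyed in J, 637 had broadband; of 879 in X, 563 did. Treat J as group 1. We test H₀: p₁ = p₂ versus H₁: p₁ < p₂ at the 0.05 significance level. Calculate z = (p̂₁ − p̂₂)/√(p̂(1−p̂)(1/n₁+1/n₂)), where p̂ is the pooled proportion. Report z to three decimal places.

p̂₁ = 637/1018 = 0.62574, p̂₂ = 563/879 = 0.64050.
Pooled p̂ = (637+563)/(1018+879) = 1200/1897 = 0.63258.
SE = √(0.232423 × 0.00211997) = 0.02220.
z = (0.62574 − 0.64050)/0.02220 = -0.01476/0.02220 = -0.665.
p-value = P(Z < -0.665) ≈ 0.2530; since p > α = 0.05, fail to reject H₀.

z = -0.665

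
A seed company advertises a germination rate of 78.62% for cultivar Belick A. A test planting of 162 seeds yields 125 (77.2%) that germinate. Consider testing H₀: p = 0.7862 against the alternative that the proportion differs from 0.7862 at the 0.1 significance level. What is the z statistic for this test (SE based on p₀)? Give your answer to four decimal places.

z = -0.4531

p̂ = 125/162 = 0.771605.
Under H₀, SE = √(0.7862·0.2138/162) = √(0.00103759) = 0.032212.
z = (0.771605 − 0.7862)/0.032212 = -0.014595/0.032212 = -0.4531.
Two-sided p-value ≈ 2·Φ(−0.453) = 0.6505, so at α = 0.1 we fail to reject H₀.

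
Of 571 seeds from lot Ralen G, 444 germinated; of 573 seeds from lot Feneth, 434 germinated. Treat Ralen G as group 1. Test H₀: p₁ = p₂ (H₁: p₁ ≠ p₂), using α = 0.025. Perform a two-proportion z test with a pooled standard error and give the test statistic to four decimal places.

p̂₁ = 444/571 = 0.777583, p̂₂ = 434/573 = 0.757417.
Pooled p̂ = (444+434)/(571+573) = 878/1144 = 0.767483.
SE = √(p̂(1−p̂)(1/n₁+1/n₂)) = √(0.767483·0.232517·0.00349651) = √(0.000623964) = 0.024979.
z = (0.777583 − 0.757417)/0.024979 = 0.020166/0.024979 = 0.8073.
p-value = 2·P(Z > 0.807) ≈ 0.4195; since p > α = 0.025, fail to reject H₀.

z = 0.8073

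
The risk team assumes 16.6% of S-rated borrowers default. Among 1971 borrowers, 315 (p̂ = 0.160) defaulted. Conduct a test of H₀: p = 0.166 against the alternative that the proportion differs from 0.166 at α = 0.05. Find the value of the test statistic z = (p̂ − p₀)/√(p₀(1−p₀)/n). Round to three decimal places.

z = -0.738

p̂ = 315/1971 ≈ 0.159817.
Under H₀, SE = √(0.166·0.834/1971) = √(7.02405e-05) = 0.008381.
z = (0.159817 − 0.166)/0.008381 = -0.006183/0.008381 = -0.738.
Two-sided p-value ≈ 2·Φ(−0.738) = 0.4607. With α = 0.05, fail to reject H₀.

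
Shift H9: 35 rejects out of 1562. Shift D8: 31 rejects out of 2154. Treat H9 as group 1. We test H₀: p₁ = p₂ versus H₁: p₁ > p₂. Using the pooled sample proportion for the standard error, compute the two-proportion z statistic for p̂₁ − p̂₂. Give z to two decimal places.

p̂₁ = 35/1562 = 0.02241, p̂₂ = 31/2154 = 0.01439.
Pooled p̂ = (35+31)/(1562+2154) = 66/3716 = 0.01776.
SE = √(0.0174456 × 0.00110446) = 0.00439.
z = (0.02241 − 0.01439)/0.00439 = 0.00802/0.00439 = 1.83.

z = 1.83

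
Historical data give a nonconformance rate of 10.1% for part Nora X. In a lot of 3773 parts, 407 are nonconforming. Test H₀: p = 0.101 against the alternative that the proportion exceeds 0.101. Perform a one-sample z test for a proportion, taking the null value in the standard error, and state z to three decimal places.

z = 1.401

p̂ = 407/3773 ≈ 0.107872.
Standard error under H₀: √(0.101×0.899/3773) = 0.004906.
z = (0.107872 − 0.101)/0.004906 = 0.006872/0.004906 = 1.401.
p-value = P(Z > 1.401) ≈ 0.0806.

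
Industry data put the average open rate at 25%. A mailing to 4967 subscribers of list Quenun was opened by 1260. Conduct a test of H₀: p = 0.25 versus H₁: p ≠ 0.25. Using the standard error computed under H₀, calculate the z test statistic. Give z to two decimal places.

p̂ = 1260/4967 ≈ 0.25367.
Under H₀, SE = √(0.25·0.75/4967) = √(3.77491e-05) = 0.00614.
z = (0.25367 − 0.25)/0.00614 = 0.00367/0.00614 = 0.60.

z = 0.60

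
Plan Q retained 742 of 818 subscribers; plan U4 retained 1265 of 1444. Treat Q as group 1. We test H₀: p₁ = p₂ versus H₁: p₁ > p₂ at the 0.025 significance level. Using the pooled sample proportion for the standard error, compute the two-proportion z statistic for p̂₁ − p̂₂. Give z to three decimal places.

z = 2.244

p̂₁ = 742/818 ≈ 0.907090, p̂₂ = 1265/1444 ≈ 0.876039.
Pooled p̂ = (742+1265)/(818+1444) = 2007/2262 = 0.887268.
SE = √(0.100024 × 0.00191501) = 0.013840.
z = (0.907090 − 0.876039)/0.013840 = 0.031051/0.013840 = 2.244.
p-value = P(Z > 2.244) ≈ 0.0124. With α = 0.025, reject H₀.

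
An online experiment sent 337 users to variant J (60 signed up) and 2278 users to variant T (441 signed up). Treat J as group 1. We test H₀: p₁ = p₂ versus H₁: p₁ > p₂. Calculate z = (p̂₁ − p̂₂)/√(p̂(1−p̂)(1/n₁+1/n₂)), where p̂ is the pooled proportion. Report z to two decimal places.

p̂₁ = 60/337 ≈ 0.1780, p̂₂ = 441/2278 ≈ 0.1936.
Pooled p̂ = (60+441)/(337+2278) = 501/2615 = 0.1916.
SE = √(p̂(1−p̂)(1/n₁+1/n₂)) = √(0.1916·0.8084·0.00340634) = √(0.000527579) = 0.0230.
z = (0.1780 − 0.1936)/0.0230 = -0.0156/0.0230 = -0.68.
p-value = P(Z > -0.677) ≈ 0.7508.

z = -0.68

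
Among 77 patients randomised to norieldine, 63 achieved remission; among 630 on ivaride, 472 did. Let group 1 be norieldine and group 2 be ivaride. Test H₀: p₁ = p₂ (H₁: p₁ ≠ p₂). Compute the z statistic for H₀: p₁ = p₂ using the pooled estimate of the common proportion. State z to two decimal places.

z = 1.33

p̂₁ = 63/77 = 0.8182, p̂₂ = 472/630 = 0.7492.
Pooled p̂ = (63+472)/(77+630) = 535/707 = 0.7567.
SE = √(0.184096 × 0.0145743) = 0.0518.
z = (0.8182 − 0.7492)/0.0518 = 0.0690/0.0518 = 1.33.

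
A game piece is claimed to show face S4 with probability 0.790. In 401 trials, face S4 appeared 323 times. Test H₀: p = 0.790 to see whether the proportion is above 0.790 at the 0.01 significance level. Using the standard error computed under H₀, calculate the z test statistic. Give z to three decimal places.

z = 0.761

p̂ = 323/401 ≈ 0.805486.
Under H₀, SE = √(0.79·0.21/401) = √(0.000413716) = 0.020340.
z = (0.805486 − 0.79)/0.020340 = 0.015486/0.020340 = 0.761.
p-value = P(Z > 0.761) ≈ 0.2232; since p > α = 0.01, fail to reject H₀.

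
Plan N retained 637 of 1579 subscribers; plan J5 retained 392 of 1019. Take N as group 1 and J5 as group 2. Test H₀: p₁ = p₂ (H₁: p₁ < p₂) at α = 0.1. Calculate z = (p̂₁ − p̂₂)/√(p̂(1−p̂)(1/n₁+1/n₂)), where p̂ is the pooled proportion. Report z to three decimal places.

z = 0.953

p̂₁ = 637/1579 ≈ 0.40342, p̂₂ = 392/1019 ≈ 0.38469.
Pooled p̂ = (637+392)/(1579+1019) = 1029/2598 = 0.39607.
SE = √(0.239199 × 0.00161467) = 0.01965.
z = (0.40342 − 0.38469)/0.01965 = 0.01873/0.01965 = 0.953.
p-value = P(Z < 0.953) ≈ 0.8297. With α = 0.1, fail to reject H₀.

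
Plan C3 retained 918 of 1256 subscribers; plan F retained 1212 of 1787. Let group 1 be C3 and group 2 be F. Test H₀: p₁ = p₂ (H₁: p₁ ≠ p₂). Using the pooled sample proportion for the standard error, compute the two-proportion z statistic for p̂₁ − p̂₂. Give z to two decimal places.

p̂₁ = 918/1256 ≈ 0.7309, p̂₂ = 1212/1787 ≈ 0.6782.
Pooled p̂ = (918+1212)/(1256+1787) = 2130/3043 = 0.7000.
SE = √(p̂(1−p̂)(1/n₁+1/n₂)) = √(0.7000·0.3000·0.00135578) = √(0.000284731) = 0.0169.
z = (0.7309 − 0.6782)/0.0169 = 0.0527/0.0169 = 3.12.

z = 3.12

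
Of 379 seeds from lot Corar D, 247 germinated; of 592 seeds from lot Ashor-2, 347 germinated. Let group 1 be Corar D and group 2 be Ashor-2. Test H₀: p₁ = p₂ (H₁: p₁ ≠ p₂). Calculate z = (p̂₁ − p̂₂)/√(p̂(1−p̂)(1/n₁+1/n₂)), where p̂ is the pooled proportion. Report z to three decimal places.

p̂₁ = 247/379 = 0.65172, p̂₂ = 347/592 = 0.58615.
Pooled p̂ = (247+347)/(379+592) = 594/971 = 0.61174.
SE = √(p̂(1−p̂)(1/n₁+1/n₂)) = √(0.61174·0.38826·0.00432771) = √(0.00102789) = 0.03206.
z = (0.65172 − 0.58615)/0.03206 = 0.06557/0.03206 = 2.045.
Two-sided p-value ≈ 2·Φ(−2.045) = 0.0408.

z = 2.045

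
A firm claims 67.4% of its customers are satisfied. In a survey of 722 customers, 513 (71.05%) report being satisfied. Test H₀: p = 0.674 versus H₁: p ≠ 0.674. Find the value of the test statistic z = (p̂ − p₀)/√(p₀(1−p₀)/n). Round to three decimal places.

z = 2.094

p̂ = 513/722 = 0.710526.
Under H₀, SE = √(0.674·0.326/722) = √(0.000304327) = 0.017445.
z = (0.710526 − 0.674)/0.017445 = 0.036526/0.017445 = 2.094.
p-value = 2·P(Z > 2.094) ≈ 0.0363.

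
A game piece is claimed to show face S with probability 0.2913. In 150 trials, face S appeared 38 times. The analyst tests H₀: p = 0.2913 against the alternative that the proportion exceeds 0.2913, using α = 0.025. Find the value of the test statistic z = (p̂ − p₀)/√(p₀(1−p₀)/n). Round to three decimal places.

p̂ = 38/150 = 0.25333.
Standard error under H₀: √(0.2913×0.7087/150) = 0.03710.
z = (0.25333 − 0.2913)/0.03710 = -0.03797/0.03710 = -1.023.
p-value = P(Z > -1.023) ≈ 0.8469; since p > α = 0.025, fail to reject H₀.

z = -1.023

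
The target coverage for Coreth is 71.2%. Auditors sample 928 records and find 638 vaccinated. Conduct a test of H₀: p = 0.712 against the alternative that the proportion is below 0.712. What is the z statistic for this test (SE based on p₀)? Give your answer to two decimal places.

p̂ = 638/928 ≈ 0.68750.
SE = √(p₀(1−p₀)/n) = √(0.20506/928) = 0.01486.
z = (0.68750 − 0.712)/0.01486 = -0.02450/0.01486 = -1.65.

z = -1.65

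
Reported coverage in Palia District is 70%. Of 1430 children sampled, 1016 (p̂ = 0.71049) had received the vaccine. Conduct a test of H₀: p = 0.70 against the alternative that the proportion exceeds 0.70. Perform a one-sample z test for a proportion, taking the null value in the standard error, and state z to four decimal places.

z = 0.8656

p̂ = 1016/1430 ≈ 0.7104895.
Standard error under H₀: √(0.7×0.3/1430) = 0.0121183.
z = (0.7104895 − 0.7)/0.0121183 = 0.0104895/0.0121183 = 0.8656.
p-value = P(Z > 0.866) ≈ 0.1934.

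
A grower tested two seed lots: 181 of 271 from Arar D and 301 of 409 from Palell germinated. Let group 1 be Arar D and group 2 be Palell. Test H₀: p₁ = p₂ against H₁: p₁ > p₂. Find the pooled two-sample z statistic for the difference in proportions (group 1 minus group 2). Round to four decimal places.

z = -1.9122

p̂₁ = 181/271 ≈ 0.667897, p̂₂ = 301/409 ≈ 0.735941.
Pooled p̂ = (181+301)/(271+409) = 482/680 = 0.708824.
SE = √(0.206393 × 0.00613502) = 0.035584.
z = (0.667897 − 0.735941)/0.035584 = -0.068044/0.035584 = -1.9122.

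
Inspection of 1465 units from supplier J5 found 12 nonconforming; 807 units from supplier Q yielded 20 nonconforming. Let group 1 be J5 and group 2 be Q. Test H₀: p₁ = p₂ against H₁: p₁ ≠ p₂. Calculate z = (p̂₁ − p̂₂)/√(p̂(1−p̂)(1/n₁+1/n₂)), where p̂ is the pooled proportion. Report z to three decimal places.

p̂₁ = 12/1465 ≈ 0.008191, p̂₂ = 20/807 ≈ 0.024783.
Pooled p̂ = (12+20)/(1465+807) = 32/2272 = 0.014085.
SE = √(0.0138861 × 0.00192175) = 0.005166.
z = (0.008191 − 0.024783)/0.005166 = -0.016592/0.005166 = -3.212.

z = -3.212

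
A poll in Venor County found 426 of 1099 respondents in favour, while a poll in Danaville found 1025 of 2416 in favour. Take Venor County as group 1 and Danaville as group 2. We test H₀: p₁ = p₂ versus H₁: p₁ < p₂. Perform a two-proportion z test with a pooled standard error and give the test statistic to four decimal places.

p̂₁ = 426/1099 = 0.3876251, p̂₂ = 1025/2416 = 0.4242550.
Pooled p̂ = (426+1025)/(1099+2416) = 1451/3515 = 0.4128023.
SE = √(0.242397 × 0.00132383) = 0.0179134.
z = (0.3876251 − 0.4242550)/0.0179134 = -0.0366299/0.0179134 = -2.0448.
p-value = P(Z < -2.045) ≈ 0.0204.

z = -2.0448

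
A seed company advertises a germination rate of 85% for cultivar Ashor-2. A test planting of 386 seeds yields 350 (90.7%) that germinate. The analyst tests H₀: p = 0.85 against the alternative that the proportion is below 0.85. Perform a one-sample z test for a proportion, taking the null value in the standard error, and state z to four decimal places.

z = 3.1217

p̂ = 350/386 ≈ 0.9067358.
SE = √(p₀(1−p₀)/n) = √(0.1275/386) = 0.0181745.
z = (0.9067358 − 0.85)/0.0181745 = 0.0567358/0.0181745 = 3.1217.
p-value = P(Z < 3.122) ≈ 0.9991.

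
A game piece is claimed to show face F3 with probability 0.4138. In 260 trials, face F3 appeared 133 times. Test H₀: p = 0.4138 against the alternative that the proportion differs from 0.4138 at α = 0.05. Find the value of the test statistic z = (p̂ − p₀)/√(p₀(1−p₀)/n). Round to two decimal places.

z = 3.20

p̂ = 133/260 = 0.5115.
Under H₀, SE = √(0.4138·0.5862/260) = √(0.00093296) = 0.0305.
z = (0.5115 − 0.4138)/0.0305 = 0.0977/0.0305 = 3.20.
Two-sided p-value ≈ 2·Φ(−3.200) = 0.0014, so at α = 0.05 we reject H₀.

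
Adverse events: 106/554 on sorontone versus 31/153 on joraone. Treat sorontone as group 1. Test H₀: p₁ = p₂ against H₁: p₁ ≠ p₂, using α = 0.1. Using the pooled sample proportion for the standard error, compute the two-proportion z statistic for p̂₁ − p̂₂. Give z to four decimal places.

z = -0.3124

p̂₁ = 106/554 ≈ 0.191336, p̂₂ = 31/153 ≈ 0.202614.
Pooled p̂ = (106+31)/(554+153) = 137/707 = 0.193777.
SE = √(p̂(1−p̂)(1/n₁+1/n₂)) = √(0.193777·0.806223·0.008341) = √(0.00130309) = 0.036098.
z = (0.191336 − 0.202614)/0.036098 = -0.011278/0.036098 = -0.3124.
Two-sided p-value ≈ 2·Φ(−0.312) = 0.7547. With α = 0.1, fail to reject H₀.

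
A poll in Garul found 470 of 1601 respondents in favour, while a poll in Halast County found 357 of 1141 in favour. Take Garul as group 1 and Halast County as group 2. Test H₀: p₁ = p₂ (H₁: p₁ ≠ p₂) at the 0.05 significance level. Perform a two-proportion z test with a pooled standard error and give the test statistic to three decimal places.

z = -1.086

p̂₁ = 470/1601 = 0.29357, p̂₂ = 357/1141 = 0.31288.
Pooled p̂ = (470+357)/(1601+1141) = 827/2742 = 0.30160.
SE = √(0.210639 × 0.00150103) = 0.01778.
z = (0.29357 − 0.31288)/0.01778 = -0.01931/0.01778 = -1.086.
p-value = 2·P(Z > 1.086) ≈ 0.2773; since p > α = 0.05, fail to reject H₀.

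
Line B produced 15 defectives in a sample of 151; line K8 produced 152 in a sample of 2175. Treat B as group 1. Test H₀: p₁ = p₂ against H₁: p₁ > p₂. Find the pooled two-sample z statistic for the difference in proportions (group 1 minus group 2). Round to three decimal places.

p̂₁ = 15/151 = 0.099338, p̂₂ = 152/2175 = 0.069885.
Pooled p̂ = (15+152)/(151+2175) = 167/2326 = 0.071797.
SE = √(0.0666423 × 0.00708229) = 0.021725.
z = (0.099338 − 0.069885)/0.021725 = 0.029453/0.021725 = 1.356.
p-value = P(Z > 1.356) ≈ 0.0876.

z = 1.356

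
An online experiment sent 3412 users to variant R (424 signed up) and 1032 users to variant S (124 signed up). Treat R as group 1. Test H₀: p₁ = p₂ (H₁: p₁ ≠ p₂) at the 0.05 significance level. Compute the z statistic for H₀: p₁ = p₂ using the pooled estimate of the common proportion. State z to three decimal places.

p̂₁ = 424/3412 = 0.12427, p̂₂ = 124/1032 = 0.12016.
Pooled p̂ = (424+124)/(3412+1032) = 548/4444 = 0.12331.
SE = √(p̂(1−p̂)(1/n₁+1/n₂)) = √(0.12331·0.87669·0.00126208) = √(0.000136438) = 0.01168.
z = (0.12427 − 0.12016)/0.01168 = 0.00411/0.01168 = 0.352.
Two-sided p-value ≈ 2·Φ(−0.352) = 0.7248. With α = 0.05, fail to reject H₀.

z = 0.352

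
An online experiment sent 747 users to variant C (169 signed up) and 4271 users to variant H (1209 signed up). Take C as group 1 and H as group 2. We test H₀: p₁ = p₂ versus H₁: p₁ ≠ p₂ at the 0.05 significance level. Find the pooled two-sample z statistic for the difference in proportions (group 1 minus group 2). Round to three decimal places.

z = -3.211

p̂₁ = 169/747 = 0.22624, p̂₂ = 1209/4271 = 0.28307.
Pooled p̂ = (169+1209)/(747+4271) = 1378/5018 = 0.27461.
SE = √(p̂(1−p̂)(1/n₁+1/n₂)) = √(0.27461·0.72539·0.00157283) = √(0.000313307) = 0.01770.
z = (0.22624 − 0.28307)/0.01770 = -0.05683/0.01770 = -3.211.
Two-sided p-value ≈ 2·Φ(−3.211) = 0.0013, so at α = 0.05 we reject H₀.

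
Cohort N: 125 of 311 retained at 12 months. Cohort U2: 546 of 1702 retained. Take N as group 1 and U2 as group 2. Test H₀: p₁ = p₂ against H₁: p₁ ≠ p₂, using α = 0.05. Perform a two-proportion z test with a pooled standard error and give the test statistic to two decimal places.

p̂₁ = 125/311 ≈ 0.4019, p̂₂ = 546/1702 ≈ 0.3208.
Pooled p̂ = (125+546)/(311+1702) = 671/2013 = 0.3333.
SE = √(0.222222 × 0.00380298) = 0.0291.
z = (0.4019 − 0.3208)/0.0291 = 0.0811/0.0291 = 2.79.
Two-sided p-value ≈ 2·Φ(−2.791) = 0.0053; since p < α = 0.05, reject H₀.

z = 2.79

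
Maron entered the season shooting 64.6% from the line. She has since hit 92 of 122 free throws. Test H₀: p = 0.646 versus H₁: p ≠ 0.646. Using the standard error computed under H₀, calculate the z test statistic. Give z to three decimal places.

p̂ = 92/122 = 0.75410.
Standard error under H₀: √(0.646×0.354/122) = 0.04330.
z = (0.75410 − 0.646)/0.04330 = 0.10810/0.04330 = 2.497.
p-value = 2·P(Z > 2.497) ≈ 0.0125.

z = 2.497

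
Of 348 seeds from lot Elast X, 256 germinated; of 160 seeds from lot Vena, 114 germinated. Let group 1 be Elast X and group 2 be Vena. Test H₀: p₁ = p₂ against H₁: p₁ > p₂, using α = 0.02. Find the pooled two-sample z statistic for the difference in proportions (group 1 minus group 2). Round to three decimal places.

p̂₁ = 256/348 ≈ 0.73563, p̂₂ = 114/160 ≈ 0.71250.
Pooled p̂ = (256+114)/(348+160) = 370/508 = 0.72835.
SE = √(0.197858 × 0.00912356) = 0.04249.
z = (0.73563 − 0.71250)/0.04249 = 0.02313/0.04249 = 0.544.
p-value = P(Z > 0.544) ≈ 0.2931; since p > α = 0.02, fail to reject H₀.

z = 0.544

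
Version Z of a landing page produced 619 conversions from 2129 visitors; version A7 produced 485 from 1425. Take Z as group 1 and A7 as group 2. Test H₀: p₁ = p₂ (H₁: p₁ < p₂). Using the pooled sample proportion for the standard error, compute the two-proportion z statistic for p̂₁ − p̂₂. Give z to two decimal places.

p̂₁ = 619/2129 ≈ 0.29075, p̂₂ = 485/1425 ≈ 0.34035.
Pooled p̂ = (619+485)/(2129+1425) = 1104/3554 = 0.31064.
SE = √(0.214141 × 0.00117146) = 0.01584.
z = (0.29075 − 0.34035)/0.01584 = -0.04960/0.01584 = -3.13.
p-value = P(Z < -3.132) ≈ 0.0009.

z = -3.13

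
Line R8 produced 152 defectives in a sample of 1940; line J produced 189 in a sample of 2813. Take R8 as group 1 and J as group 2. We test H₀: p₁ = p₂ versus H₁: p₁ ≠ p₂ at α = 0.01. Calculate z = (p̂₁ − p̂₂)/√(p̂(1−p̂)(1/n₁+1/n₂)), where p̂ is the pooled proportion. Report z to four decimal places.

z = 1.4657

p̂₁ = 152/1940 = 0.078351, p̂₂ = 189/2813 = 0.067188.
Pooled p̂ = (152+189)/(1940+2813) = 341/4753 = 0.071744.
SE = √(0.0665969 × 0.000870956) = 0.007616.
z = (0.078351 − 0.067188)/0.007616 = 0.011163/0.007616 = 1.4657.
p-value = 2·P(Z > 1.466) ≈ 0.1427; since p > α = 0.01, fail to reject H₀.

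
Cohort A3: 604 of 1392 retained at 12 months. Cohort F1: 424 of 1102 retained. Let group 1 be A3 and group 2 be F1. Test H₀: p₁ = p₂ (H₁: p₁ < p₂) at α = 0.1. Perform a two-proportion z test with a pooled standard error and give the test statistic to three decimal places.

z = 2.477

p̂₁ = 604/1392 = 0.43391, p̂₂ = 424/1102 = 0.38475.
Pooled p̂ = (604+424)/(1392+1102) = 1028/2494 = 0.41219.
SE = √(p̂(1−p̂)(1/n₁+1/n₂)) = √(0.41219·0.58781·0.00162583) = √(0.000393922) = 0.01985.
z = (0.43391 − 0.38475)/0.01985 = 0.04916/0.01985 = 2.477.
p-value = P(Z < 2.477) ≈ 0.9934, so at α = 0.1 we fail to reject H₀.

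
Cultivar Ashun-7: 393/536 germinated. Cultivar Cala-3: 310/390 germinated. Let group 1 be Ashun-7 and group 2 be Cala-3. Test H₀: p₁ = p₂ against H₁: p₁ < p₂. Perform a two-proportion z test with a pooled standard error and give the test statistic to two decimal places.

p̂₁ = 393/536 = 0.73321, p̂₂ = 310/390 = 0.79487.
Pooled p̂ = (393+310)/(536+390) = 703/926 = 0.75918.
SE = √(p̂(1−p̂)(1/n₁+1/n₂)) = √(0.75918·0.24082·0.00442977) = √(0.000809878) = 0.02846.
z = (0.73321 − 0.79487)/0.02846 = -0.06166/0.02846 = -2.17.
p-value = P(Z < -2.167) ≈ 0.0151.

z = -2.17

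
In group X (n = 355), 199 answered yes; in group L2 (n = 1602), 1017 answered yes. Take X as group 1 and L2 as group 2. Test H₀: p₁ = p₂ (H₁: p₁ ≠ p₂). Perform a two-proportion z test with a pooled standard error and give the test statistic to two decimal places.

p̂₁ = 199/355 ≈ 0.56056, p̂₂ = 1017/1602 ≈ 0.63483.
Pooled p̂ = (199+1017)/(355+1602) = 1216/1957 = 0.62136.
SE = √(0.235272 × 0.00344112) = 0.02845.
z = (0.56056 − 0.63483)/0.02845 = -0.07427/0.02845 = -2.61.
p-value = 2·P(Z > 2.610) ≈ 0.0090.

z = -2.61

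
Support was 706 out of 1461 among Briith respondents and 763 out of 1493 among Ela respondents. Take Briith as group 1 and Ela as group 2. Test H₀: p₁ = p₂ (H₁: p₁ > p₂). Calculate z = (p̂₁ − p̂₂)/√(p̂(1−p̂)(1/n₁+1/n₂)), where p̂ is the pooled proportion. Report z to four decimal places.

z = -1.5120

p̂₁ = 706/1461 = 0.483231, p̂₂ = 763/1493 = 0.511052.
Pooled p̂ = (706+763)/(1461+1493) = 1469/2954 = 0.497292.
SE = √(p̂(1−p̂)(1/n₁+1/n₂)) = √(0.497292·0.502708·0.00135426) = √(0.000338554) = 0.018400.
z = (0.483231 − 0.511052)/0.018400 = -0.027821/0.018400 = -1.5120.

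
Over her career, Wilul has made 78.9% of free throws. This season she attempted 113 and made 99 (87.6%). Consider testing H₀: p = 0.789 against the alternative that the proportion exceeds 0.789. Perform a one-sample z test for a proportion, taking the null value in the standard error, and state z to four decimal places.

p̂ = 99/113 ≈ 0.876106.
Under H₀, SE = √(0.789·0.211/113) = √(0.00147327) = 0.038383.
z = (0.876106 − 0.789)/0.038383 = 0.087106/0.038383 = 2.2694.

z = 2.2694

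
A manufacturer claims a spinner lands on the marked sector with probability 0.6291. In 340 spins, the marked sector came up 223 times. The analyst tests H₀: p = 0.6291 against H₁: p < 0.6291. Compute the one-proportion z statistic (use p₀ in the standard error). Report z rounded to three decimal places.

z = 1.022

p̂ = 223/340 = 0.65588.
Under H₀, SE = √(0.6291·0.3709/340) = √(0.000686274) = 0.02620.
z = (0.65588 − 0.6291)/0.02620 = 0.02678/0.02620 = 1.022.
p-value = P(Z < 1.022) ≈ 0.8467.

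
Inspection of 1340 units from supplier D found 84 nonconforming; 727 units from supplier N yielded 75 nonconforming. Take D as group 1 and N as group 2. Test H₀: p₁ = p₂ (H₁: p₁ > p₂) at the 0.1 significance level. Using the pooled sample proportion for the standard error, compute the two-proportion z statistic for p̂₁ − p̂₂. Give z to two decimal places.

p̂₁ = 84/1340 = 0.06269, p̂₂ = 75/727 = 0.10316.
Pooled p̂ = (84+75)/(1340+727) = 159/2067 = 0.07692.
SE = √(0.0710059 × 0.00212178) = 0.01227.
z = (0.06269 − 0.10316)/0.01227 = -0.04047/0.01227 = -3.30.
p-value = P(Z > -3.298) ≈ 0.9995. With α = 0.1, fail to reject H₀.

z = -3.30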